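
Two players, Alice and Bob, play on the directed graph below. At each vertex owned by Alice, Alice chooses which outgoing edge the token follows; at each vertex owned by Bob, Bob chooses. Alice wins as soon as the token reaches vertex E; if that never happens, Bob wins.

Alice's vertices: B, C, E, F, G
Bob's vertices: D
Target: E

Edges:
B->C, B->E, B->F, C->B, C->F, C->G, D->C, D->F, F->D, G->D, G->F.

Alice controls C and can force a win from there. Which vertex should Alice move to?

A0 = {E}
A1: add {B} — B (Alice) has B→E.
A2: add {C} — C (Alice) has C→B.
A3 = A2; e.g. D (Bob) can still go to F. Fixed point.
From C, successor B is in the attractor (rank 1); the other successors F, G are not.

B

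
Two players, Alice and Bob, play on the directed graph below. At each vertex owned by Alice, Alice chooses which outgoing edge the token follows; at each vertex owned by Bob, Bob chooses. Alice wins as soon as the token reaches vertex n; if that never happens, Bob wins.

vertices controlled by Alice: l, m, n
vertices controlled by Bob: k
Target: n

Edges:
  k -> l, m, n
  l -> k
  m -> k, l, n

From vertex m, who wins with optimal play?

Alice

A0 = {n}
A1: add {m} — m (Alice) has m→n.
A2 = A1; e.g. k (Bob) can still go to l. Fixed point.
m ∈ A1, so Alice can force the target.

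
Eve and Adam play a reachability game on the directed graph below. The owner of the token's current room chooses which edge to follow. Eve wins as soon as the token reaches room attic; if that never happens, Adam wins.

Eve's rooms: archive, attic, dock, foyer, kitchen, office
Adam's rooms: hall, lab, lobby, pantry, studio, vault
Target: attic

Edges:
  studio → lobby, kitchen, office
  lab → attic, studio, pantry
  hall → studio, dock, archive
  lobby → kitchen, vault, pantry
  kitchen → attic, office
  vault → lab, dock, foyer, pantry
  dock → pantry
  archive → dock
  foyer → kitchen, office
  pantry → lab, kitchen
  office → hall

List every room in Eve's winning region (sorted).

attic, foyer, kitchen

A0 = {attic}
A1: add {kitchen} — kitchen (Eve) has kitchen→attic.
A2: add {foyer} — foyer (Eve) has foyer→kitchen.
A3 = A2; e.g. studio (Adam) can still go to lobby. Fixed point.
Eve's winning region = {attic, foyer, kitchen}.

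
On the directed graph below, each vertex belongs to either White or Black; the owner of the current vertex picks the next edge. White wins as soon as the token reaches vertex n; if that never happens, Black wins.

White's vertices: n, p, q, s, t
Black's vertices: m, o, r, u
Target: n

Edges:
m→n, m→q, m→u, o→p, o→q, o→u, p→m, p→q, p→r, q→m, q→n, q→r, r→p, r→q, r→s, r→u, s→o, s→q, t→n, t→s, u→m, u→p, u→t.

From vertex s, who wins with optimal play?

A0 = {n}
A1: add {q, t} — q (White) has q→n; t (White) has t→n.
A2: add {p, s} — p (White) has p→q; s (White) has s→q.
A3 = A2; e.g. m (Black) can still go to u. Fixed point.
s ∈ A2, so White can force the target.

White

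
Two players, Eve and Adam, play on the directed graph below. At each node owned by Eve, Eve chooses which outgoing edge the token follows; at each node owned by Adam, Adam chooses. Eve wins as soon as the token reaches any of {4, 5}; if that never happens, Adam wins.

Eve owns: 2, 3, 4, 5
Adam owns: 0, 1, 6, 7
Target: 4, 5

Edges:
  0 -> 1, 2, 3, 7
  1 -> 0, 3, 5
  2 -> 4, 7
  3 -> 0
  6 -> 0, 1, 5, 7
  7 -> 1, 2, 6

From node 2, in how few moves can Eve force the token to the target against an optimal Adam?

1

A0 = {4, 5}
A1: add {2} — 2 (Eve) has 2→4.
A2 = A1; e.g. 0 (Adam) can still go to 1. Fixed point.
2 enters the attractor at level 1, so Eve can force the target in 1 move from there.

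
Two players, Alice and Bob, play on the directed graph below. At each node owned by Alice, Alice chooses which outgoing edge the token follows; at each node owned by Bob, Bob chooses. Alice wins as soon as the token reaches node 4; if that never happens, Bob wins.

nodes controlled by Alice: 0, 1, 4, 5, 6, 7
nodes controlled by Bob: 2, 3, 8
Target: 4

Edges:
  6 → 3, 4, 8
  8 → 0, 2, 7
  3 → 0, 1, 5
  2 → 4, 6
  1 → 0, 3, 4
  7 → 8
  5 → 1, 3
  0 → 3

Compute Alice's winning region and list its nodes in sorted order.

1, 2, 4, 5, 6

A0 = {4}
A1: add {1, 6} — 1 (Alice) has 1→4; 6 (Alice) has 6→4.
A2: add {2, 5} — 2 (Bob): all of {4, 6} already in; 5 (Alice) has 5→1.
A3 = A2; e.g. 0 (Alice) has no edge into A2. Fixed point.
Alice's winning region = {1, 2, 4, 5, 6}.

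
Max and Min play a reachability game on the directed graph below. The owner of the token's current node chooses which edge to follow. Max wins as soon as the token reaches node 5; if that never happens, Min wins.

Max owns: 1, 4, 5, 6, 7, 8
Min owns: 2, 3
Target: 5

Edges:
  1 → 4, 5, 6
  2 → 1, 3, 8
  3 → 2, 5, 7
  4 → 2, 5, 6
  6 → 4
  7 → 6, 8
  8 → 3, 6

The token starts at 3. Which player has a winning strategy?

Min

A0 = {5}
A1: add {1, 4} — 1 (Max) has 1→5; 4 (Max) has 4→5.
A2: add {6} — 6 (Max) has 6→4.
A3: add {7, 8} — 7 (Max) has 7→6; 8 (Max) has 8→6.
A4 = A3; e.g. 2 (Min) can still go to 3. Fixed point.
3 never enters the attractor, so Min can avoid the target forever.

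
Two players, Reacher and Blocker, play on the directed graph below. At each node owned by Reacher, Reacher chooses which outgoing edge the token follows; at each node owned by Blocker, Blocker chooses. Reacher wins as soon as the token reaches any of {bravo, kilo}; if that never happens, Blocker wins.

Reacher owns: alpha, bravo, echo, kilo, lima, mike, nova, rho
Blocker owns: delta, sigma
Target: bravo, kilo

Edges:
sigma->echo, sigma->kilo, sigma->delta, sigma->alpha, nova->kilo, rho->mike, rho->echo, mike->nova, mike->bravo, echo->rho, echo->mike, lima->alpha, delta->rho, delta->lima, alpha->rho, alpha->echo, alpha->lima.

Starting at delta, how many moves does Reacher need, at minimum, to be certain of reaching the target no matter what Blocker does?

A0 = {bravo, kilo}
A1: add {mike, nova} — nova (Reacher) has nova→kilo; mike (Reacher) has mike→bravo.
A2: add {echo, rho} — rho (Reacher) has rho→mike; echo (Reacher) has echo→mike.
A3: add {alpha} — alpha (Reacher) has alpha→rho.
A4: add {lima} — lima (Reacher) has lima→alpha.
A5: add {delta} — delta (Blocker): all of {rho, lima} already in.
delta enters the attractor at level 5, so Reacher can force the target in 5 moves from there.

5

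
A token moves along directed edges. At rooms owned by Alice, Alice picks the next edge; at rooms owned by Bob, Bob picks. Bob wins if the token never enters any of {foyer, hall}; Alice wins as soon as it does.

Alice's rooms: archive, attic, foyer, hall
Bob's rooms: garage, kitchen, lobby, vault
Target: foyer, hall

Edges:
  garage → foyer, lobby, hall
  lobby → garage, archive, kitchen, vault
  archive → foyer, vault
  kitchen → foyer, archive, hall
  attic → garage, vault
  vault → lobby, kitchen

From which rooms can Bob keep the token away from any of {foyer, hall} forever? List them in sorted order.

A0 = {foyer, hall}
A1: add {archive} — archive (Alice) has archive→foyer.
A2: add {kitchen} — kitchen (Bob): all of {foyer, archive, hall} already in.
A3 = A2; e.g. garage (Bob) can still go to lobby. Fixed point.
Alice's attractor = {archive, foyer, hall, kitchen}; Bob avoids the target exactly from the complement.

attic, garage, lobby, vault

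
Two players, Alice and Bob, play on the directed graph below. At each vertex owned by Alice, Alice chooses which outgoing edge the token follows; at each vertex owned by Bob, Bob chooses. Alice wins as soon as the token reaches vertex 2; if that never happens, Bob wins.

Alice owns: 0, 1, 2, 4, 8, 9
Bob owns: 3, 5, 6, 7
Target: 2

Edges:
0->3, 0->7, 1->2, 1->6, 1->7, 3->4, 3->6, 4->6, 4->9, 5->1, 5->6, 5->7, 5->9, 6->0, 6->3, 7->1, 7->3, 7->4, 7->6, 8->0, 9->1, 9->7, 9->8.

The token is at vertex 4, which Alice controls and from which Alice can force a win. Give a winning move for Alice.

9

A0 = {2}
A1: add {1} — 1 (Alice) has 1→2.
A2: add {9} — 9 (Alice) has 9→1.
A3: add {4} — 4 (Alice) has 4→9.
A4 = A3; e.g. 0 (Alice) has no edge into A3. Fixed point.
From 4, successor 9 is in the attractor (rank 2); the other successor 6 is not.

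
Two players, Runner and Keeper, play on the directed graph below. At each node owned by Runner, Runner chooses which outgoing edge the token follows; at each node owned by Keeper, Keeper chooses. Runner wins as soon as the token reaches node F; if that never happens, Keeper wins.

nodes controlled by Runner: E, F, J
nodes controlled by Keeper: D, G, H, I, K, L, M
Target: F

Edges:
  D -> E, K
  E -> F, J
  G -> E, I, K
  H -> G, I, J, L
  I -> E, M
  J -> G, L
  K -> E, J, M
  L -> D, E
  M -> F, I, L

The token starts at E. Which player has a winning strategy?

Runner

A0 = {F}
A1: add {E} — E (Runner) has E→F.
A2 = A1; e.g. D (Keeper) can still go to K. Fixed point.
E ∈ A1, so Runner can force the target.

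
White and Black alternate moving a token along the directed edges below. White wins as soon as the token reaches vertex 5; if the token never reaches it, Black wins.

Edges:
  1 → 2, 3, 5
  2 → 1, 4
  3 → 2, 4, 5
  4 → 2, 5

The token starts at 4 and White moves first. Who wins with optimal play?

Track states (vertex, player-to-move).
A0 = {(5,White), (5,Black)}
A1: add {(1,White), (3,White), (4,White)}.
(4,White) ∈ A1 ⇒ White forces the target.

White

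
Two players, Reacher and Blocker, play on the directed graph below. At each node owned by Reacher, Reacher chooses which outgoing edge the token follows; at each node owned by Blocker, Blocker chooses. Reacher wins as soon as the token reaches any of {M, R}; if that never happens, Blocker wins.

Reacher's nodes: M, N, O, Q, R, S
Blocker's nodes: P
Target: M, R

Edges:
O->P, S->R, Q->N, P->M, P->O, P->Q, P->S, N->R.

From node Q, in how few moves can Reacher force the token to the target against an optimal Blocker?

A0 = {M, R}
A1: add {N, S} — N (Reacher) has N→R; S (Reacher) has S→R.
A2: add {Q} — Q (Reacher) has Q→N.
A3 = A2; e.g. O (Reacher) has no edge into A2. Fixed point.
Q enters the attractor at level 2, so Reacher can force the target in 2 moves from there.

2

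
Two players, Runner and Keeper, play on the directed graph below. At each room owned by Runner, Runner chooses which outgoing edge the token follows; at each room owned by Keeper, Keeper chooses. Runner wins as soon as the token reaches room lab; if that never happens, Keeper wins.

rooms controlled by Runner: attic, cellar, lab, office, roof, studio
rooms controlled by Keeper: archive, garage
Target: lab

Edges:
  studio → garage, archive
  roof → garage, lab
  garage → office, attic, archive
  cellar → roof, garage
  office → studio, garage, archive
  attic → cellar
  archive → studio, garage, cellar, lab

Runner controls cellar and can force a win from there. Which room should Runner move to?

A0 = {lab}
A1: add {roof} — roof (Runner) has roof→lab.
A2: add {cellar} — cellar (Runner) has cellar→roof.
A3: add {attic} — attic (Runner) has attic→cellar.
A4 = A3; e.g. studio (Runner) has no edge into A3. Fixed point.
From cellar, successor roof is in the attractor (rank 1); the other successor garage is not.

roof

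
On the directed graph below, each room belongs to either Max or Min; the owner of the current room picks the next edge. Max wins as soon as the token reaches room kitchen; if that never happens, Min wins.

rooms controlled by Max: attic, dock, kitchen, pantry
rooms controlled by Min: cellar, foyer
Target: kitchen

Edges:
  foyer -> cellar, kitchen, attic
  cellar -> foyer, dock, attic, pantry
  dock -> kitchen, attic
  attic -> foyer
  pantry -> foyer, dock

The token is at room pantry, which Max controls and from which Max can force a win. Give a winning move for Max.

A0 = {kitchen}
A1: add {dock} — dock (Max) has dock→kitchen.
A2: add {pantry} — pantry (Max) has pantry→dock.
A3 = A2; e.g. foyer (Min) can still go to cellar. Fixed point.
From pantry, successor dock is in the attractor (rank 1); the other successor foyer is not.

dock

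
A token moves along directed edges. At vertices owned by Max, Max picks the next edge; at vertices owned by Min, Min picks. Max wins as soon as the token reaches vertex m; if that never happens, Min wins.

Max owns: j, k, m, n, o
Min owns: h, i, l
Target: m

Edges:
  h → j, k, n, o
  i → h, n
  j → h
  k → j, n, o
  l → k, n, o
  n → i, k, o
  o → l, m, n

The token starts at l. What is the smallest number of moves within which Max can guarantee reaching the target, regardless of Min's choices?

3

A0 = {m}
A1: add {o} — o (Max) has o→m.
A2: add {k, n} — k (Max) has k→o; n (Max) has n→o.
A3: add {l} — l (Min): all of {k, n, o} already in.
A4 = A3; e.g. h (Min) can still go to j. Fixed point.
l enters the attractor at level 3, so Max can force the target in 3 moves from there.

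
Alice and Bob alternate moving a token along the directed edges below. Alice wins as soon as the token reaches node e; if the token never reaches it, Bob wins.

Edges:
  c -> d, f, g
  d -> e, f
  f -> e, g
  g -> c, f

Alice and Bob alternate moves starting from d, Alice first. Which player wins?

Track states (vertex, player-to-move).
A0 = {(e,Alice), (e,Bob)}
A1: add {(d,Alice), (f,Alice)}.
(d,Alice) ∈ A1 ⇒ Alice forces the target.

Alice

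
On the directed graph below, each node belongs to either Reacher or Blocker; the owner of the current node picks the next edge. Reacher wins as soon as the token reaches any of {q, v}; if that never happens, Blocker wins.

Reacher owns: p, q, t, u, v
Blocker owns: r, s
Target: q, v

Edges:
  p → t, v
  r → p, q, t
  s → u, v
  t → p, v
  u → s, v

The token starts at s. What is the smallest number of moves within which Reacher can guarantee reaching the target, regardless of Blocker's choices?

2

A0 = {q, v}
A1: add {p, t, u} — p (Reacher) has p→v; t (Reacher) has t→v; u (Reacher) has u→v.
A2: add {r, s} — r (Blocker): all of {p, q, t} already in; s (Blocker): all of {u, v} already in.
A2 = all vertices. Fixed point.
s enters the attractor at level 2, so Reacher can force the target in 2 moves from there.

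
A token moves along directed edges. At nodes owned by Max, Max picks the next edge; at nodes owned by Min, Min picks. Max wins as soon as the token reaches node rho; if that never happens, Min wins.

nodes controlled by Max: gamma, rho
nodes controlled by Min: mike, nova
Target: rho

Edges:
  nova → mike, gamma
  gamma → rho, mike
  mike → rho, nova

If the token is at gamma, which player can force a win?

Max

A0 = {rho}
A1: add {gamma} — gamma (Max) has gamma→rho.
A2 = A1; e.g. nova (Min) can still go to mike. Fixed point.
gamma ∈ A1, so Max can force the target.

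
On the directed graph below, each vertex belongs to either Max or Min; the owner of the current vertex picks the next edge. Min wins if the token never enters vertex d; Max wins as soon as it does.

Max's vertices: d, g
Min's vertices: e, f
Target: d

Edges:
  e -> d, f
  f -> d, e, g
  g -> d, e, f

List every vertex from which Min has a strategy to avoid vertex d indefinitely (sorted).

A0 = {d}
A1: add {g} — g (Max) has g→d.
A2 = A1; e.g. e (Min) can still go to f. Fixed point.
Max's attractor = {d, g}; Min avoids the target exactly from the complement.

e, f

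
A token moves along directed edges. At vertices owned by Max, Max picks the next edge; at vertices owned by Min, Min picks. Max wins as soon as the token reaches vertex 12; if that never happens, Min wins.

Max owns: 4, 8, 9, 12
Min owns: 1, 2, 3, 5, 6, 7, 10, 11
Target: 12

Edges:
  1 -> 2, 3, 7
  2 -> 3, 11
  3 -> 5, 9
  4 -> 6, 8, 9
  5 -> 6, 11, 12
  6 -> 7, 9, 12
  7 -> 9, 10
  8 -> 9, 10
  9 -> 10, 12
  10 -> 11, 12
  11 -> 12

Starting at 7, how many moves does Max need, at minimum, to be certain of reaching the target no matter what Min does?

A0 = {12}
A1: add {9, 11} — 9 (Max) has 9→12; 11 (Min): all of {12} already in.
A2: add {4, 8, 10} — 4 (Max) has 4→9; 8 (Max) has 8→9; 10 (Min): all of {11, 12} already in.
A3: add {7} — 7 (Min): all of {9, 10} already in.
7 enters the attractor at level 3, so Max can force the target in 3 moves from there.

3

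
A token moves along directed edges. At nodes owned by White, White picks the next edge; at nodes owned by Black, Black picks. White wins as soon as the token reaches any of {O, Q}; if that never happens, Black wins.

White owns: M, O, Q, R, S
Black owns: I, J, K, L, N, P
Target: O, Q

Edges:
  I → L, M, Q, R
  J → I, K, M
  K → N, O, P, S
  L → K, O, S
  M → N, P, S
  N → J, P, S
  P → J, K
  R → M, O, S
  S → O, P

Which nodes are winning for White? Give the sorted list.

A0 = {O, Q}
A1: add {R, S} — R (White) has R→O; S (White) has S→O.
A2: add {M} — M (White) has M→S.
A3 = A2; e.g. I (Black) can still go to L. Fixed point.
White's winning region = {M, O, Q, R, S}.

M, O, Q, R, S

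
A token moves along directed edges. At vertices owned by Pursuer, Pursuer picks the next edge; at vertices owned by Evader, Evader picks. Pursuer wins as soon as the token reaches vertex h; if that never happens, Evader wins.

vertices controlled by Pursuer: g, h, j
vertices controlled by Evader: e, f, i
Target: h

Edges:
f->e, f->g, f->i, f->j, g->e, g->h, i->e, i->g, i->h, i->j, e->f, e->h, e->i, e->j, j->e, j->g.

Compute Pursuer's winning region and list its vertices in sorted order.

g, h, j

A0 = {h}
A1: add {g} — g (Pursuer) has g→h.
A2: add {j} — j (Pursuer) has j→g.
A3 = A2; e.g. e (Evader) can still go to f. Fixed point.
Pursuer's winning region = {g, h, j}.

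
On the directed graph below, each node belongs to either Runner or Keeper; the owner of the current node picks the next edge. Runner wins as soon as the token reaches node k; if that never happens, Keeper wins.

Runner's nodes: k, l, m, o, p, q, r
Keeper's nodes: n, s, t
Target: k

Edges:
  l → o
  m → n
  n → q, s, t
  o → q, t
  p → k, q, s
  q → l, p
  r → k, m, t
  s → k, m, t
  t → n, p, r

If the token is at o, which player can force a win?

A0 = {k}
A1: add {p, r} — p (Runner) has p→k; r (Runner) has r→k.
A2: add {q} — q (Runner) has q→p.
A3: add {o} — o (Runner) has o→q.
o ∈ A3, so Runner can force the target.

Runner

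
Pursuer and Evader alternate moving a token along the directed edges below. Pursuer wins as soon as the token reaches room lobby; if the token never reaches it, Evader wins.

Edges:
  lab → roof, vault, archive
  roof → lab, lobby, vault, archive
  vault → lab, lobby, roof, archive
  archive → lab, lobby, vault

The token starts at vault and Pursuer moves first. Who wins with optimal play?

Track states (vertex, player-to-move).
A0 = {(lobby,Pursuer), (lobby,Evader)}
A1: add {(roof,Pursuer), (vault,Pursuer), (archive,Pursuer)}.
(vault,Pursuer) ∈ A1 ⇒ Pursuer forces the target.

Pursuer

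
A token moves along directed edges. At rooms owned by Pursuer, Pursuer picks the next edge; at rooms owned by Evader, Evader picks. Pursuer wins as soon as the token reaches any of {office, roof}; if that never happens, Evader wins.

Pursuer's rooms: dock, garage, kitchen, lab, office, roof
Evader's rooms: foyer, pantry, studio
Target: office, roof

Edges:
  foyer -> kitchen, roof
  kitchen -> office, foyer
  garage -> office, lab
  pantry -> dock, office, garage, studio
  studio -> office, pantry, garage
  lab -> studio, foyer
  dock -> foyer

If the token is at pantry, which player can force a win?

Evader

A0 = {office, roof}
A1: add {garage, kitchen} — kitchen (Pursuer) has kitchen→office; garage (Pursuer) has garage→office.
A2: add {foyer} — foyer (Evader): all of {kitchen, roof} already in.
A3: add {dock, lab} — dock (Pursuer) has dock→foyer; lab (Pursuer) has lab→foyer.
A4 = A3; e.g. pantry (Evader) can still go to studio. Fixed point.
pantry never enters the attractor, so Evader can avoid the target forever.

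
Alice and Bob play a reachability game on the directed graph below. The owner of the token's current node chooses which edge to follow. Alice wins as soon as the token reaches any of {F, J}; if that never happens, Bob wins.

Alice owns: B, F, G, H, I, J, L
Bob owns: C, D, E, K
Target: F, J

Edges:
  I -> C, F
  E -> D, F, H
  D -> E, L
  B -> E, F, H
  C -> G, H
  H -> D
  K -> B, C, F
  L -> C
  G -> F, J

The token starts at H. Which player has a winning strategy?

A0 = {F, J}
A1: add {B, G, I} — B (Alice) has B→F; G (Alice) has G→F; I (Alice) has I→F.
A2 = A1; e.g. C (Bob) can still go to H. Fixed point.
H never enters the attractor, so Bob can avoid the target forever.

Bob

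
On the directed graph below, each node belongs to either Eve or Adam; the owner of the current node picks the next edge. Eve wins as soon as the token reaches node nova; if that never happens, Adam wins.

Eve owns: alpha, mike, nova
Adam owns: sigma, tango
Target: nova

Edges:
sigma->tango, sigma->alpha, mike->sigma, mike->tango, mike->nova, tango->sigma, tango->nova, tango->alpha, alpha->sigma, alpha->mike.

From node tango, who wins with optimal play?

Adam

A0 = {nova}
A1: add {mike} — mike (Eve) has mike→nova.
A2: add {alpha} — alpha (Eve) has alpha→mike.
A3 = A2; e.g. sigma (Adam) can still go to tango. Fixed point.
tango never enters the attractor, so Adam can avoid the target forever.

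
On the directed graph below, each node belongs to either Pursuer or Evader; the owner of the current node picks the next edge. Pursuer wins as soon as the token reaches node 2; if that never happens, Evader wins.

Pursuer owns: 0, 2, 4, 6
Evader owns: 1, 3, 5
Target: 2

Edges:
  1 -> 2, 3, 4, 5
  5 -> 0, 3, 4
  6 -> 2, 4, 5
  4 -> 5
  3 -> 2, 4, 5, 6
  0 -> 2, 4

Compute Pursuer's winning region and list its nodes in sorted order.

0, 2, 6

A0 = {2}
A1: add {0, 6} — 0 (Pursuer) has 0→2; 6 (Pursuer) has 6→2.
A2 = A1; e.g. 1 (Evader) can still go to 3. Fixed point.
Pursuer's winning region = {0, 2, 6}.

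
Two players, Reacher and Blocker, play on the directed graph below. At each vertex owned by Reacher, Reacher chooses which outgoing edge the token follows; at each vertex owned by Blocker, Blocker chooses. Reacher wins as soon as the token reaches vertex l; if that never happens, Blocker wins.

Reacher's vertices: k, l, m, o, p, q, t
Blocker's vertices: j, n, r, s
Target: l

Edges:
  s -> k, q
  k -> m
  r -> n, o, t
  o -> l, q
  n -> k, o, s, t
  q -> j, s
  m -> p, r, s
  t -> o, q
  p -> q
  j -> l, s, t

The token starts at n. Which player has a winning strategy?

A0 = {l}
A1: add {o} — o (Reacher) has o→l.
A2: add {t} — t (Reacher) has t→o.
A3 = A2; e.g. j (Blocker) can still go to s. Fixed point.
n never enters the attractor, so Blocker can avoid the target forever.

Blocker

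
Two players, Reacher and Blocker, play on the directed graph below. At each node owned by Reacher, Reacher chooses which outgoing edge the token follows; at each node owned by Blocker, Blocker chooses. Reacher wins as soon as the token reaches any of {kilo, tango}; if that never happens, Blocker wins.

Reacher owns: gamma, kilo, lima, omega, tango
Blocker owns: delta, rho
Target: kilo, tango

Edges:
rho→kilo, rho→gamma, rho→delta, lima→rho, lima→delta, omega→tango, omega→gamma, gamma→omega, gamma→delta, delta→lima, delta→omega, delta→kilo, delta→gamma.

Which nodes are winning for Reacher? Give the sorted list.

gamma, kilo, omega, tango

A0 = {kilo, tango}
A1: add {omega} — omega (Reacher) has omega→tango.
A2: add {gamma} — gamma (Reacher) has gamma→omega.
A3 = A2; e.g. rho (Blocker) can still go to delta. Fixed point.
Reacher's winning region = {gamma, kilo, omega, tango}.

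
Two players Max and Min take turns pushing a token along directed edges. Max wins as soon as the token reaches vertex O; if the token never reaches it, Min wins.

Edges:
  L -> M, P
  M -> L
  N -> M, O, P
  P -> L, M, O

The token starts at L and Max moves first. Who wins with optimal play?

Min

Track states (vertex, player-to-move).
A0 = {(O,Max), (O,Min)}
A1: add {(N,Max), (P,Max)}.
A2 = A1; e.g. (L,Max) stays out. (L,Max) never enters ⇒ Min avoids the target.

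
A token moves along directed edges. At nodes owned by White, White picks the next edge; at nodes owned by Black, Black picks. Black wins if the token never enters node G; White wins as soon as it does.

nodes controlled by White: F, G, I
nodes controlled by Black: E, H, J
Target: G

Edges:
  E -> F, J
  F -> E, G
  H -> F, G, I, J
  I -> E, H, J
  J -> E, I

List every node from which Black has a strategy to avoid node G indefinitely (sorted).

E, H, I, J

A0 = {G}
A1: add {F} — F (White) has F→G.
A2 = A1; e.g. E (Black) can still go to J. Fixed point.
White's attractor = {F, G}; Black avoids the target exactly from the complement.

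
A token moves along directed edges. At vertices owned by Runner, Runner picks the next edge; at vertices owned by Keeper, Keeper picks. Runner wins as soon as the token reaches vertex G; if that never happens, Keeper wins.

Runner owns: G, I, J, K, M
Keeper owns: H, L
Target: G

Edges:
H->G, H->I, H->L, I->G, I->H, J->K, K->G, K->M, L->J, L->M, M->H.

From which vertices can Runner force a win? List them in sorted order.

G, I, J, K

A0 = {G}
A1: add {I, K} — I (Runner) has I→G; K (Runner) has K→G.
A2: add {J} — J (Runner) has J→K.
A3 = A2; e.g. H (Keeper) can still go to L. Fixed point.
Runner's winning region = {G, I, J, K}.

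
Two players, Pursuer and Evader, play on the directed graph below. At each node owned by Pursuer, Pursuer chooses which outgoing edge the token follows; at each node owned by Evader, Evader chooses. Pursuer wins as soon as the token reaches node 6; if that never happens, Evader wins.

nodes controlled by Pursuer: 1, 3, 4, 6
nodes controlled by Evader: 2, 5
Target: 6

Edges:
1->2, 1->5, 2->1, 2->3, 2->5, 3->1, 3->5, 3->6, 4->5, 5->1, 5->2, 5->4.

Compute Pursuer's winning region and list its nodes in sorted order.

A0 = {6}
A1: add {3} — 3 (Pursuer) has 3→6.
A2 = A1; e.g. 1 (Pursuer) has no edge into A1. Fixed point.
Pursuer's winning region = {3, 6}.

3, 6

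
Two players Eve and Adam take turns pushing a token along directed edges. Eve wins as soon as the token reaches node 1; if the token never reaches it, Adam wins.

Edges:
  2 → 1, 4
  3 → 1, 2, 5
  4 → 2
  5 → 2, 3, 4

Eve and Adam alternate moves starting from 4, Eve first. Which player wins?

Track states (vertex, player-to-move).
A0 = {(1,Eve), (1,Adam)}
A1: add {(2,Eve), (3,Eve)}.
A2: add {(4,Adam)}.
A3: add {(5,Eve)}.
A4: add {(3,Adam)}.
A5 = A4; e.g. (2,Adam) stays out. (4,Eve) never enters ⇒ Adam avoids the target.

Adam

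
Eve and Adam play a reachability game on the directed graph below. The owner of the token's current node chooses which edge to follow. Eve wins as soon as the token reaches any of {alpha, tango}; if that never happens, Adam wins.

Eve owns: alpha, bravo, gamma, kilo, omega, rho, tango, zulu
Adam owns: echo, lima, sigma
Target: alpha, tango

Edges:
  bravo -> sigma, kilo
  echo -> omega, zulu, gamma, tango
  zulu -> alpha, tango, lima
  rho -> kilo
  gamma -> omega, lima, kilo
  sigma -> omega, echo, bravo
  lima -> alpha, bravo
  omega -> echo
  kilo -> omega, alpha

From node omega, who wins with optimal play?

Adam

A0 = {alpha, tango}
A1: add {kilo, zulu} — zulu (Eve) has zulu→alpha; kilo (Eve) has kilo→alpha.
A2: add {bravo, gamma, rho} — gamma (Eve) has gamma→kilo; rho (Eve) has rho→kilo; bravo (Eve) has bravo→kilo.
A3: add {lima} — lima (Adam): all of {alpha, bravo} already in.
A4 = A3; e.g. omega (Eve) has no edge into A3. Fixed point.
omega never enters the attractor, so Adam can avoid the target forever.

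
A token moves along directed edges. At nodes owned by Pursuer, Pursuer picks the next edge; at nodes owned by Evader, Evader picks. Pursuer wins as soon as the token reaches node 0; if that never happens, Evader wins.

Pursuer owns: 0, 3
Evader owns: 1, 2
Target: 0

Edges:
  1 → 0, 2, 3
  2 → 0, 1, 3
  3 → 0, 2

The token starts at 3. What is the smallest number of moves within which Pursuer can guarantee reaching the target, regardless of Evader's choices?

1

A0 = {0}
A1: add {3} — 3 (Pursuer) has 3→0.
A2 = A1; e.g. 1 (Evader) can still go to 2. Fixed point.
3 enters the attractor at level 1, so Pursuer can force the target in 1 move from there.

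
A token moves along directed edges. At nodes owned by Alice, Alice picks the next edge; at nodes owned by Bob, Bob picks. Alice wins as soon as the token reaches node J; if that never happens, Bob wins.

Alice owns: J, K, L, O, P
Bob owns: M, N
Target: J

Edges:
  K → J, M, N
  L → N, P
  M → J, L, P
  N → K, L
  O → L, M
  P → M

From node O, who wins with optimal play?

Bob

A0 = {J}
A1: add {K} — K (Alice) has K→J.
A2 = A1; e.g. L (Alice) has no edge into A1. Fixed point.
O never enters the attractor, so Bob can avoid the target forever.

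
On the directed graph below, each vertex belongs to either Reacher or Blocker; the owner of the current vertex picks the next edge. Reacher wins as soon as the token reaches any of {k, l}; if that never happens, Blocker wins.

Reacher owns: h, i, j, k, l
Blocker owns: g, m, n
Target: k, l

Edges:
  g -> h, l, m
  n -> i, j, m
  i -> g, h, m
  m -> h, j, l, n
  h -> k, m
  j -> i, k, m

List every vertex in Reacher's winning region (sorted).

h, i, j, k, l

A0 = {k, l}
A1: add {h, j} — h (Reacher) has h→k; j (Reacher) has j→k.
A2: add {i} — i (Reacher) has i→h.
A3 = A2; e.g. g (Blocker) can still go to m. Fixed point.
Reacher's winning region = {h, i, j, k, l}.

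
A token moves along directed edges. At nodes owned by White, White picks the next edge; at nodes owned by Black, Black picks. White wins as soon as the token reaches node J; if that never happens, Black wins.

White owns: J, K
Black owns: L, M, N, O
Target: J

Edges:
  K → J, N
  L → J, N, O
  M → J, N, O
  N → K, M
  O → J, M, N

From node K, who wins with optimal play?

White

A0 = {J}
A1: add {K} — K (White) has K→J.
A2 = A1; e.g. L (Black) can still go to N. Fixed point.
K ∈ A1, so White can force the target.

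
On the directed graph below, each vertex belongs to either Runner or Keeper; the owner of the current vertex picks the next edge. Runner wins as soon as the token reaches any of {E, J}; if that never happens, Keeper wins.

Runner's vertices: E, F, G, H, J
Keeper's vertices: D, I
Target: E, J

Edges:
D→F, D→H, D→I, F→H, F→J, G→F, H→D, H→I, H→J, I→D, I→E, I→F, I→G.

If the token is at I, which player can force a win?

A0 = {E, J}
A1: add {F, H} — F (Runner) has F→J; H (Runner) has H→J.
A2: add {G} — G (Runner) has G→F.
A3 = A2; e.g. D (Keeper) can still go to I. Fixed point.
I never enters the attractor, so Keeper can avoid the target forever.

Keeper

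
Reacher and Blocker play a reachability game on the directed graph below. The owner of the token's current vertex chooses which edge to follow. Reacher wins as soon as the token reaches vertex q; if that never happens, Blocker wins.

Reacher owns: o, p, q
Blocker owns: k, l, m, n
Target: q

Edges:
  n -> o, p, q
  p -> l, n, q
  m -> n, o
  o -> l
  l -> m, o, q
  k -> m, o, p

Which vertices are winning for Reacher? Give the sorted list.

p, q

A0 = {q}
A1: add {p} — p (Reacher) has p→q.
A2 = A1; e.g. k (Blocker) can still go to m. Fixed point.
Reacher's winning region = {p, q}.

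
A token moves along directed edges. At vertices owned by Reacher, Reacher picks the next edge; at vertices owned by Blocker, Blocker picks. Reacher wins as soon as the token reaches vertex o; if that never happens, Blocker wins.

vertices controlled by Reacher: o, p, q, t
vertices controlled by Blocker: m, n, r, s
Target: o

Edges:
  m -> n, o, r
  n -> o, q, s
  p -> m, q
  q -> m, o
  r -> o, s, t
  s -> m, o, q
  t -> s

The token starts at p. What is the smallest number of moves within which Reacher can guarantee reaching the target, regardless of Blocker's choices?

2

A0 = {o}
A1: add {q} — q (Reacher) has q→o.
A2: add {p} — p (Reacher) has p→q.
A3 = A2; e.g. m (Blocker) can still go to n. Fixed point.
p enters the attractor at level 2, so Reacher can force the target in 2 moves from there.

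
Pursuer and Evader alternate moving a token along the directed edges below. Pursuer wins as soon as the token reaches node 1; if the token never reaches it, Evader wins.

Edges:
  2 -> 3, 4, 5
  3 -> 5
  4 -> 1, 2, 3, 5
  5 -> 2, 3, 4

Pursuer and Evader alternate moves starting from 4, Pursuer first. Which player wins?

Pursuer

Track states (vertex, player-to-move).
A0 = {(1,Pursuer), (1,Evader)}
A1: add {(4,Pursuer)}.
(4,Pursuer) ∈ A1 ⇒ Pursuer forces the target.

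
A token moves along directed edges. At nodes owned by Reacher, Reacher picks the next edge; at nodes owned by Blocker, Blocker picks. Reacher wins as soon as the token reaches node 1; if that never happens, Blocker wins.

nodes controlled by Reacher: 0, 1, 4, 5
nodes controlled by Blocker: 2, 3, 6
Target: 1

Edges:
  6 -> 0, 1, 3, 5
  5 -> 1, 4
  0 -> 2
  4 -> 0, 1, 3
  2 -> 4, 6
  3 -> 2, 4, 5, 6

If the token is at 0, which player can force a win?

A0 = {1}
A1: add {4, 5} — 4 (Reacher) has 4→1; 5 (Reacher) has 5→1.
A2 = A1; e.g. 0 (Reacher) has no edge into A1. Fixed point.
0 never enters the attractor, so Blocker can avoid the target forever.

Blocker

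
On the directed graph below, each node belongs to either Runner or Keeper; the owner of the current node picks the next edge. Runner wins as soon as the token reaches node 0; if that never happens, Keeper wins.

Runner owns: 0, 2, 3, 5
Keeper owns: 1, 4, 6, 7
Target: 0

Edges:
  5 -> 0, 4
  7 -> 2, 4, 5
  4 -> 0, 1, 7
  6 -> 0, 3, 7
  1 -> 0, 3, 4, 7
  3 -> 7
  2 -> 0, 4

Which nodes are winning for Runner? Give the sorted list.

A0 = {0}
A1: add {2, 5} — 2 (Runner) has 2→0; 5 (Runner) has 5→0.
A2 = A1; e.g. 1 (Keeper) can still go to 3. Fixed point.
Runner's winning region = {0, 2, 5}.

0, 2, 5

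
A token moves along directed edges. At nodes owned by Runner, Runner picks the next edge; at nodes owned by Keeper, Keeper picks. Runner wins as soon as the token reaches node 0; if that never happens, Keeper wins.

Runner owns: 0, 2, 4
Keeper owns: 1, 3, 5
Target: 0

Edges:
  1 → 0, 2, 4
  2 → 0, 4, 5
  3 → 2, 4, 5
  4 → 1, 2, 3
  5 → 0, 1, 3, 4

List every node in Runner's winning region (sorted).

0, 1, 2, 4

A0 = {0}
A1: add {2} — 2 (Runner) has 2→0.
A2: add {4} — 4 (Runner) has 4→2.
A3: add {1} — 1 (Keeper): all of {0, 2, 4} already in.
A4 = A3; e.g. 3 (Keeper) can still go to 5. Fixed point.
Runner's winning region = {0, 1, 2, 4}.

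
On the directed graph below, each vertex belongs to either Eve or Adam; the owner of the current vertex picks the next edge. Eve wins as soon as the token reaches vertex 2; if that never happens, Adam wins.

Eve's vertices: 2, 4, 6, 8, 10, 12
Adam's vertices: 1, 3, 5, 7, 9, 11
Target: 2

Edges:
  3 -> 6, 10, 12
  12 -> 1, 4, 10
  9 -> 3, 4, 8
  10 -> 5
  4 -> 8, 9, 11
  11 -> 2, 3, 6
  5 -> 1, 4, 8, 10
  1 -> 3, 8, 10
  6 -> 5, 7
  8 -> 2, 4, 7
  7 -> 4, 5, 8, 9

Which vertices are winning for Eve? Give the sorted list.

2, 4, 8, 12

A0 = {2}
A1: add {8} — 8 (Eve) has 8→2.
A2: add {4} — 4 (Eve) has 4→8.
A3: add {12} — 12 (Eve) has 12→4.
A4 = A3; e.g. 1 (Adam) can still go to 3. Fixed point.
Eve's winning region = {2, 4, 8, 12}.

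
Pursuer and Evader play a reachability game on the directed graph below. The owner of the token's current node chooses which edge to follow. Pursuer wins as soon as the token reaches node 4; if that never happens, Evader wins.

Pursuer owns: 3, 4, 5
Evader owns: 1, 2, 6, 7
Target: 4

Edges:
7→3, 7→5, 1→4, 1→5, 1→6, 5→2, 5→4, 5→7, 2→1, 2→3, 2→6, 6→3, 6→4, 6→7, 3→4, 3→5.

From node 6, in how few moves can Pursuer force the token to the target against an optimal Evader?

3

A0 = {4}
A1: add {3, 5} — 3 (Pursuer) has 3→4; 5 (Pursuer) has 5→4.
A2: add {7} — 7 (Evader): all of {3, 5} already in.
A3: add {6} — 6 (Evader): all of {3, 4, 7} already in.
6 enters the attractor at level 3, so Pursuer can force the target in 3 moves from there.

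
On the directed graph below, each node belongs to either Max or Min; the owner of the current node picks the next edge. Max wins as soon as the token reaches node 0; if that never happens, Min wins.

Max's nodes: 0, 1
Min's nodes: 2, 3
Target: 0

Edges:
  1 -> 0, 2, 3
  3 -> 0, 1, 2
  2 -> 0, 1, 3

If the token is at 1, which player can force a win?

Max

A0 = {0}
A1: add {1} — 1 (Max) has 1→0.
A2 = A1; e.g. 2 (Min) can still go to 3. Fixed point.
1 ∈ A1, so Max can force the target.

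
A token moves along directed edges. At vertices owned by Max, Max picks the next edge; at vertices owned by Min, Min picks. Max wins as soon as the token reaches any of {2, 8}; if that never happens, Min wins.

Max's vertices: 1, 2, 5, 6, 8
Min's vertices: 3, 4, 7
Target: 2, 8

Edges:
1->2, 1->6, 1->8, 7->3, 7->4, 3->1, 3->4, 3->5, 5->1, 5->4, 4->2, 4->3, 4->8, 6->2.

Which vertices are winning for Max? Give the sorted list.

1, 2, 5, 6, 8

A0 = {2, 8}
A1: add {1, 6} — 1 (Max) has 1→2; 6 (Max) has 6→2.
A2: add {5} — 5 (Max) has 5→1.
A3 = A2; e.g. 3 (Min) can still go to 4. Fixed point.
Max's winning region = {1, 2, 5, 6, 8}.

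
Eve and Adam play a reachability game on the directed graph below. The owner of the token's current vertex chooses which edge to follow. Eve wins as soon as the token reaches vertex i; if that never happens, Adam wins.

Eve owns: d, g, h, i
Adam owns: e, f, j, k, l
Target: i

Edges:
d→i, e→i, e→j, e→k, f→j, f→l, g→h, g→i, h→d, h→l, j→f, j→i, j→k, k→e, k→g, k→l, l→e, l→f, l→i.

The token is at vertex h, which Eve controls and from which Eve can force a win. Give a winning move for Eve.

d

A0 = {i}
A1: add {d, g} — d (Eve) has d→i; g (Eve) has g→i.
A2: add {h} — h (Eve) has h→d.
A3 = A2; e.g. e (Adam) can still go to j. Fixed point.
From h, successor d is in the attractor (rank 1); the other successor l is not.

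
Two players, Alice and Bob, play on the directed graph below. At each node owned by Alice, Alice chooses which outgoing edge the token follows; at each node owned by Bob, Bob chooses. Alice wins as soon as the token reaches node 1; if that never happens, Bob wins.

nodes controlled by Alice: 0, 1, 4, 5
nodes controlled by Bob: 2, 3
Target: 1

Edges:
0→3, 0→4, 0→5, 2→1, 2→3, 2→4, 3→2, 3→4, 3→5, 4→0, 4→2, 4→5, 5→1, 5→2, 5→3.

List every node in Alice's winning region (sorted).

A0 = {1}
A1: add {5} — 5 (Alice) has 5→1.
A2: add {0, 4} — 0 (Alice) has 0→5; 4 (Alice) has 4→5.
A3 = A2; e.g. 2 (Bob) can still go to 3. Fixed point.
Alice's winning region = {0, 1, 4, 5}.

0, 1, 4, 5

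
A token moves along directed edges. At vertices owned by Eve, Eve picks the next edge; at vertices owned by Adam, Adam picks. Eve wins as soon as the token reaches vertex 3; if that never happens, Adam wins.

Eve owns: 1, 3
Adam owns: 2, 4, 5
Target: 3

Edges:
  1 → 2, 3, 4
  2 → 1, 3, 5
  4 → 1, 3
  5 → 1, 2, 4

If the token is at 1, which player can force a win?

Eve

A0 = {3}
A1: add {1} — 1 (Eve) has 1→3.
1 ∈ A1, so Eve can force the target.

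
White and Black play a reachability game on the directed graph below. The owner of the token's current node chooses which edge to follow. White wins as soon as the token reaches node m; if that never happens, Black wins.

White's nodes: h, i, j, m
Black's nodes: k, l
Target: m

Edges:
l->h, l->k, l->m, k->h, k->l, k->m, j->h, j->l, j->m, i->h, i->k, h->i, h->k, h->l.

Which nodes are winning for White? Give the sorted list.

j, m

A0 = {m}
A1: add {j} — j (White) has j→m.
A2 = A1; e.g. h (White) has no edge into A1. Fixed point.
White's winning region = {j, m}.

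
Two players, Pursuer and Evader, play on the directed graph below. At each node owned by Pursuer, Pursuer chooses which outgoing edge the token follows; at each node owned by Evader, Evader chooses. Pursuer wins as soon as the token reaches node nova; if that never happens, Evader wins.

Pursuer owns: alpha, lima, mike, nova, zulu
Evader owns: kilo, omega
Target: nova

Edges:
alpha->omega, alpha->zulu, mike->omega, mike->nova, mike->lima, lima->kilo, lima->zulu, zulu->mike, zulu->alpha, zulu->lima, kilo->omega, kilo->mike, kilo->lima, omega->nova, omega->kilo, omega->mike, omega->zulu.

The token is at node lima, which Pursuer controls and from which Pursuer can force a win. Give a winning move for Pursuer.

A0 = {nova}
A1: add {mike} — mike (Pursuer) has mike→nova.
A2: add {zulu} — zulu (Pursuer) has zulu→mike.
A3: add {alpha, lima} — alpha (Pursuer) has alpha→zulu; lima (Pursuer) has lima→zulu.
A4 = A3; e.g. omega (Evader) can still go to kilo. Fixed point.
From lima, successor zulu is in the attractor (rank 2); the other successor kilo is not.

zulu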